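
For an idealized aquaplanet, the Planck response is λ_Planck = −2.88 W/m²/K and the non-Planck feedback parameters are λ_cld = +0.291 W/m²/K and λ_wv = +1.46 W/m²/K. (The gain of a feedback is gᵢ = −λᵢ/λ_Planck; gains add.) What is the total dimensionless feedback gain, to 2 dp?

0.61

Convert to gains: g_cld = 0.291/2.88 = 0.101; g_wv = 1.46/2.88 = 0.5069.
Total gain g = 0.6079.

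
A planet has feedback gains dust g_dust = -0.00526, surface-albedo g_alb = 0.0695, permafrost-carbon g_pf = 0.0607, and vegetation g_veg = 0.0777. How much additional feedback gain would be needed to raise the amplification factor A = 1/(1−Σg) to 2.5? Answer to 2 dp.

Current total gain = 0.20264.
Target gain for A = 2.5: g* = 1 − 1/2.5 = 0.6.
Additional gain needed = 0.6 − 0.20264 = 0.40.

0.40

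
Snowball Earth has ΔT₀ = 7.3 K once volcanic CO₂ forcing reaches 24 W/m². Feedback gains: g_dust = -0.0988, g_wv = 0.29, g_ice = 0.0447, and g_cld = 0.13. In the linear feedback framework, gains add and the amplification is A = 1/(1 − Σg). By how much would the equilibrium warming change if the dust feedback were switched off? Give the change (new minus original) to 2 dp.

2.12 K

Original: g = 0.3659, ΔT = 7.3/(1−0.3659) = 11.5124 K.
Without dust: g' = 0.4647, ΔT' = 7.3/(1−0.4647) = 13.6372 K.
Change = 13.6372 − 11.5124 = 2.12 K.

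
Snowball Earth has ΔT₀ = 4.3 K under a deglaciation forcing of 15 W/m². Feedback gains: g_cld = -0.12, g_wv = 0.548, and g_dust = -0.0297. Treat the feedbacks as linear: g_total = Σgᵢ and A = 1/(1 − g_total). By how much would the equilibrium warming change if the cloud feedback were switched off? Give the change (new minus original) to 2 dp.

1.78 K

Original: g = 0.3983, ΔT = 4.3/(1−0.3983) = 7.1464 K.
Without cloud: g' = 0.5183, ΔT' = 4.3/(1−0.5183) = 8.9267 K.
Change = 8.9267 − 7.1464 = 1.78 K.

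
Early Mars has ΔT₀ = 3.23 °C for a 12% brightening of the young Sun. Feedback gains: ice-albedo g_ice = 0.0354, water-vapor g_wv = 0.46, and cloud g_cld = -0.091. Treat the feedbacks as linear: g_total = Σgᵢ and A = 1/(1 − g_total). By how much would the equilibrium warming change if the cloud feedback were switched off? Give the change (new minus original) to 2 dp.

Original: g = 0.4044, ΔT = 3.23/(1−0.4044) = 5.4231 °C.
Without cloud: g' = 0.4954, ΔT' = 3.23/(1−0.4954) = 6.4011 °C.
Change = 6.4011 − 5.4231 = 0.98 °C.

0.98 °C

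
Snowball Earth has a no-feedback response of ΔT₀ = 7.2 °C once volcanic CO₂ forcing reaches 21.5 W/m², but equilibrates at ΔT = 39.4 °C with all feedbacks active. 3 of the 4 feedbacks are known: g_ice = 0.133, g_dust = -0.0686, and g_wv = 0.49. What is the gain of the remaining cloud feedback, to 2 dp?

0.26

Amplification A = ΔT/ΔT₀ = 39.4/7.2 = 5.472.
Total gain g = 1 − 1/A = 1 − 1/5.472 = 0.8173.
Known gains sum to 0.133 − 0.0686 + 0.49 = 0.5544.
g_cld = 0.8173 − 0.5544 = 0.26.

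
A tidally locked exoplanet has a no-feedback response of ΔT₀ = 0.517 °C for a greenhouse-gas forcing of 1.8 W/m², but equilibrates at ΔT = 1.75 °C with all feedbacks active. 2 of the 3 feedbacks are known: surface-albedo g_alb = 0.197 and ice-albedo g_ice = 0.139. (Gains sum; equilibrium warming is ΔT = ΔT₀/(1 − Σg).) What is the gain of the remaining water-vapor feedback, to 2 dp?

0.37

Amplification A = ΔT/ΔT₀ = 1.75/0.517 = 3.385.
Total gain g = 1 − 1/A = 1 − 1/3.385 = 0.7046.
Known gains sum to 0.197 + 0.139 = 0.336.
g_wv = 0.7046 − 0.336 = 0.37.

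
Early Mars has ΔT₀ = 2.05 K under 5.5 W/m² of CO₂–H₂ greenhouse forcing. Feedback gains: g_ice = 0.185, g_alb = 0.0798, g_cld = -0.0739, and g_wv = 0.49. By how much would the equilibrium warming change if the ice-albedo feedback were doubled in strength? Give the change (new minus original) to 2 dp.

Original: g = 0.6809, ΔT = 2.05/(1−0.6809) = 6.4243 K.
With doubled ice-albedo: g' = 0.8659, ΔT' = 2.05/(1−0.8659) = 15.2871 K.
Change = 15.2871 − 6.4243 = 8.86 K.

8.86 K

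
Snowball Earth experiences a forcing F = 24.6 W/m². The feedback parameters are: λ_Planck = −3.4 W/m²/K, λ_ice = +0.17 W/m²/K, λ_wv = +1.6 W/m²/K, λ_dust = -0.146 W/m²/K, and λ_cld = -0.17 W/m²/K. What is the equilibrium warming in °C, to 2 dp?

12.64 °C

Net feedback parameter λ = (−3.4) + (+0.17) + (+1.6) + (-0.146) + (-0.17) = -1.946 W/m²/K.
ΔT = −F/λ = −24.6/(-1.946) = 12.64 °C.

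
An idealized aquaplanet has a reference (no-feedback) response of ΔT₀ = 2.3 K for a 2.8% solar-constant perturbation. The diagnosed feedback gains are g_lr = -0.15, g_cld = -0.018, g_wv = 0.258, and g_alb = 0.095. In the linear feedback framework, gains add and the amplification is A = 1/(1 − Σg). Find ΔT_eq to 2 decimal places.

2.82 K

Total gain g = -0.15 − 0.018 + 0.258 + 0.095 = 0.185.
Amplification A = 1/(1 − 0.185) = 1.227.
ΔT = 2.3 × 1.227 = 2.82 K.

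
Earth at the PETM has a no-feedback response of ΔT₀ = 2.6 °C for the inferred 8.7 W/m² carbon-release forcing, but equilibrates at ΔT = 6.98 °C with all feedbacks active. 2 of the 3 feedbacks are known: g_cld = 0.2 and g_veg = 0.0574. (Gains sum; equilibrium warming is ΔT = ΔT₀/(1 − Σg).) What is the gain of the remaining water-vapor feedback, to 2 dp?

0.37

Amplification A = ΔT/ΔT₀ = 6.98/2.6 = 2.685.
Total gain g = 1 − 1/A = 1 − 1/2.685 = 0.6276.
Known gains sum to 0.2 + 0.0574 = 0.2574.
g_wv = 0.6276 − 0.2574 = 0.37.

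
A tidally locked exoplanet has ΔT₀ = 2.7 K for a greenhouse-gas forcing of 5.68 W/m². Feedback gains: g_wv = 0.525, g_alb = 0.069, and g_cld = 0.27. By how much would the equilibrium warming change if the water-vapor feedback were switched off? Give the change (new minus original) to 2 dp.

-15.77 K

Original: g = 0.864, ΔT = 2.7/(1−0.864) = 19.8529 K.
Without water-vapor: g' = 0.339, ΔT' = 2.7/(1−0.339) = 4.0847 K.
Change = 4.0847 − 19.8529 = -15.77 K.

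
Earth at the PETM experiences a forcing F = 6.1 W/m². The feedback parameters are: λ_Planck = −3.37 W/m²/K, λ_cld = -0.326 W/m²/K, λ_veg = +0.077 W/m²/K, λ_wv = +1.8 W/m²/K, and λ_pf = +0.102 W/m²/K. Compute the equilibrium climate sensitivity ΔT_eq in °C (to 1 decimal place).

3.6 °C

Net feedback parameter λ = (−3.37) + (-0.326) + (+0.077) + (+1.8) + (+0.102) = -1.717 W/m²/K.
ΔT = −F/λ = −6.1/(-1.717) = 3.6 °C.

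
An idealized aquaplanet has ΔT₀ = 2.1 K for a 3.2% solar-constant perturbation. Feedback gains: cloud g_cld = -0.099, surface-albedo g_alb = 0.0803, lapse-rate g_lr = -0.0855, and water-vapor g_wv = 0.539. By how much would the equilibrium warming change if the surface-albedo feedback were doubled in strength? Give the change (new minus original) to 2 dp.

0.62 K

Original: g = 0.4348, ΔT = 2.1/(1−0.4348) = 3.7155 K.
With doubled surface-albedo: g' = 0.5151, ΔT' = 2.1/(1−0.5151) = 4.3308 K.
Change = 4.3308 − 3.7155 = 0.62 K.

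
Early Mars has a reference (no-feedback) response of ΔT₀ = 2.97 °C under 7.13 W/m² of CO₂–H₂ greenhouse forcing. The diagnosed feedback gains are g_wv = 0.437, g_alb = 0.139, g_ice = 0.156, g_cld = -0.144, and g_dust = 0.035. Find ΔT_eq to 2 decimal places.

7.88 °C

Total gain g = 0.437 + 0.139 + 0.156 − 0.144 + 0.035 = 0.623.
Amplification A = 1/(1 − 0.623) = 2.653.
ΔT = 2.97 × 2.653 = 7.88 °C.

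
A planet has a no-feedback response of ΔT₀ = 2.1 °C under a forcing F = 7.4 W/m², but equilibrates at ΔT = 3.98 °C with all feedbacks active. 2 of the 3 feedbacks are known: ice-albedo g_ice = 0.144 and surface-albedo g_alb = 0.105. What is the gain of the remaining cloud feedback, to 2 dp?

Amplification A = ΔT/ΔT₀ = 3.98/2.1 = 1.895.
Total gain g = 1 − 1/A = 1 − 1/1.895 = 0.4723.
Known gains sum to 0.144 + 0.105 = 0.249.
g_cld = 0.4723 − 0.249 = 0.22.

0.22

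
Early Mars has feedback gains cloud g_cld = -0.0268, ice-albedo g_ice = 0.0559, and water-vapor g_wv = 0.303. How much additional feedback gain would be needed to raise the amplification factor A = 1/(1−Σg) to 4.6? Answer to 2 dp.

Current total gain = 0.3321.
Target gain for A = 4.6: g* = 1 − 1/4.6 = 0.7826.
Additional gain needed = 0.7826 − 0.3321 = 0.45.

0.45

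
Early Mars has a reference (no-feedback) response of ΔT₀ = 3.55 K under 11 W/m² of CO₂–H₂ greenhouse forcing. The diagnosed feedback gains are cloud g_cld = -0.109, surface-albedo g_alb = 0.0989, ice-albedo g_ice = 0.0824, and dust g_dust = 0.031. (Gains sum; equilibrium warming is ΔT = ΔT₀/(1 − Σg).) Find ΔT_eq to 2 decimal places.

Total gain g = -0.109 + 0.0989 + 0.0824 + 0.031 = 0.1033.
Amplification A = 1/(1 − 0.1033) = 1.115.
ΔT = 3.55 × 1.115 = 3.96 K.

3.96 K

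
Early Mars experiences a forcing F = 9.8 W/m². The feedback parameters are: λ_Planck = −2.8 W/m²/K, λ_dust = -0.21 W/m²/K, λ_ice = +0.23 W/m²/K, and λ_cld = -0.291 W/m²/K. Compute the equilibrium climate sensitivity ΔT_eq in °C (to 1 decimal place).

3.2 °C

Net feedback parameter λ = (−2.8) + (-0.21) + (+0.23) + (-0.291) = -3.071 W/m²/K.
ΔT = −F/λ = −9.8/(-3.071) = 3.2 °C.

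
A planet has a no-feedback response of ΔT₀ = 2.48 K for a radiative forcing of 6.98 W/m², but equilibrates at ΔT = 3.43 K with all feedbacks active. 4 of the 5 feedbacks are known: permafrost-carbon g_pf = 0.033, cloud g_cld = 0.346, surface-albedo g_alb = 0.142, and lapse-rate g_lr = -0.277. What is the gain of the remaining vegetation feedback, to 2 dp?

Amplification A = ΔT/ΔT₀ = 3.43/2.48 = 1.383.
Total gain g = 1 − 1/A = 1 − 1/1.383 = 0.2769.
Known gains sum to 0.033 + 0.346 + 0.142 − 0.277 = 0.244.
g_veg = 0.2769 − 0.244 = 0.03.

0.03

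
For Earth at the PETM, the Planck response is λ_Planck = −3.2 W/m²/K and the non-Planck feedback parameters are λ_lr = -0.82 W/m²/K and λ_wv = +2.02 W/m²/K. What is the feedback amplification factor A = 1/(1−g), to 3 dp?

1.600

Convert to gains: g_lr = -0.82/3.2 = -0.2562; g_wv = 2.02/3.2 = 0.6312.
Total gain g = 0.375.
A = 1/(1 − 0.375) = 1.600.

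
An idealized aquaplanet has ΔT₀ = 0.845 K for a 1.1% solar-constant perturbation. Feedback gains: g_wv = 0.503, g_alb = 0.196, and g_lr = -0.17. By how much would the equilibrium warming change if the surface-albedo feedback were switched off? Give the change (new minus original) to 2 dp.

-0.53 K

Original: g = 0.529, ΔT = 0.845/(1−0.529) = 1.7941 K.
Without surface-albedo: g' = 0.333, ΔT' = 0.845/(1−0.333) = 1.2669 K.
Change = 1.2669 − 1.7941 = -0.53 K.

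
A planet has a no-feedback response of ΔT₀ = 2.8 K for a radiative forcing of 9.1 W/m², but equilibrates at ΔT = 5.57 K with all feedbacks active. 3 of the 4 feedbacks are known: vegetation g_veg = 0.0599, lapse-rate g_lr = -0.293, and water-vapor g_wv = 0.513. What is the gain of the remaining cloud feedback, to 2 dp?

0.22

Amplification A = ΔT/ΔT₀ = 5.57/2.8 = 1.989.
Total gain g = 1 − 1/A = 1 − 1/1.989 = 0.4972.
Known gains sum to 0.0599 − 0.293 + 0.513 = 0.2799.
g_cld = 0.4972 − 0.2799 = 0.22.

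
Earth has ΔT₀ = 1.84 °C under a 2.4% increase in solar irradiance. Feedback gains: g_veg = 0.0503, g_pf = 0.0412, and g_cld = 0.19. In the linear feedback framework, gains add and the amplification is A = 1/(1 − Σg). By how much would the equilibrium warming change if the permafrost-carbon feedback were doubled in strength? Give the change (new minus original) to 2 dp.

Original: g = 0.2815, ΔT = 1.84/(1−0.2815) = 2.5609 °C.
With doubled permafrost-carbon: g' = 0.3227, ΔT' = 1.84/(1−0.3227) = 2.7167 °C.
Change = 2.7167 − 2.5609 = 0.16 °C.

0.16 °C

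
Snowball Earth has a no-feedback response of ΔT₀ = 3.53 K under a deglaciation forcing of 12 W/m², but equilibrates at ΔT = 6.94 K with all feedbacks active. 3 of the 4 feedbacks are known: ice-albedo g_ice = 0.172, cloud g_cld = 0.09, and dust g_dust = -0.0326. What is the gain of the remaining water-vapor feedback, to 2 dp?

0.26

Amplification A = ΔT/ΔT₀ = 6.94/3.53 = 1.966.
Total gain g = 1 − 1/A = 1 − 1/1.966 = 0.4914.
Known gains sum to 0.172 + 0.09 − 0.0326 = 0.2294.
g_wv = 0.4914 − 0.2294 = 0.26.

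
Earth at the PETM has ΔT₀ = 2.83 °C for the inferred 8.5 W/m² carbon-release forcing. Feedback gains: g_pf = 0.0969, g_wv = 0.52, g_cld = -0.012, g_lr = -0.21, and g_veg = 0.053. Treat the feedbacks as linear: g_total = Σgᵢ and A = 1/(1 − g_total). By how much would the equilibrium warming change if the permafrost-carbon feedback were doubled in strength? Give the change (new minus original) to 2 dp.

1.09 °C

Original: g = 0.4479, ΔT = 2.83/(1−0.4479) = 5.1259 °C.
With doubled permafrost-carbon: g' = 0.5448, ΔT' = 2.83/(1−0.5448) = 6.2170 °C.
Change = 6.2170 − 5.1259 = 1.09 °C.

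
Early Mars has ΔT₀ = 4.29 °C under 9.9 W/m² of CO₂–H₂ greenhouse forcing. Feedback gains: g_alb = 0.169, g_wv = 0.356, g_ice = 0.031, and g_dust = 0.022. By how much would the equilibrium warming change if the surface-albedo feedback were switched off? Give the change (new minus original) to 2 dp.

-2.91 °C

Original: g = 0.578, ΔT = 4.29/(1−0.578) = 10.1659 °C.
Without surface-albedo: g' = 0.409, ΔT' = 4.29/(1−0.409) = 7.2589 °C.
Change = 7.2589 − 10.1659 = -2.91 °C.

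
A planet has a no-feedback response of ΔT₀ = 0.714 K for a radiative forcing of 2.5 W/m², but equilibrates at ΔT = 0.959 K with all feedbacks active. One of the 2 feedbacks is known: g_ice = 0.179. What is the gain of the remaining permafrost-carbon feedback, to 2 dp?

Amplification A = ΔT/ΔT₀ = 0.959/0.714 = 1.343.
Total gain g = 1 − 1/A = 1 − 1/1.343 = 0.2554.
The known gain is 0.179.
g_pf = 0.2554 − 0.179 = 0.08.

0.08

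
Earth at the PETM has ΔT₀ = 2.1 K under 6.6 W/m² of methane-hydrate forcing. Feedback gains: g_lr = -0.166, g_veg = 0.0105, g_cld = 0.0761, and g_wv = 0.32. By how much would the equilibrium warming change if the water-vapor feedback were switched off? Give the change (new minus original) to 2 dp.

Original: g = 0.2406, ΔT = 2.1/(1−0.2406) = 2.7653 K.
Without water-vapor: g' = -0.0794, ΔT' = 2.1/(1+0.0794) = 1.9455 K.
Change = 1.9455 − 2.7653 = -0.82 K.

-0.82 K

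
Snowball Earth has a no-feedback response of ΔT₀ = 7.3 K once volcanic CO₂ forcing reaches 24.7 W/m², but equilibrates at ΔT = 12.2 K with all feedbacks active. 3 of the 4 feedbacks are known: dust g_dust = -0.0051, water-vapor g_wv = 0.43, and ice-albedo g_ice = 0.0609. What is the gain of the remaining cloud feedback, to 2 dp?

Amplification A = ΔT/ΔT₀ = 12.2/7.3 = 1.671.
Total gain g = 1 − 1/A = 1 − 1/1.671 = 0.4016.
Known gains sum to -0.0051 + 0.43 + 0.0609 = 0.4858.
g_cld = 0.4016 − 0.4858 = -0.08.

-0.08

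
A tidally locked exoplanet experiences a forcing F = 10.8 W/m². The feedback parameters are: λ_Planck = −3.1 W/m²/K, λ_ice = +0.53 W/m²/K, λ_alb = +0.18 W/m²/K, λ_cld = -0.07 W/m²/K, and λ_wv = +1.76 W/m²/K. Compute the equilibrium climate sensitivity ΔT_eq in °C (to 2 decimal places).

Net feedback parameter λ = (−3.1) + (+0.53) + (+0.18) + (-0.07) + (+1.76) = -0.7 W/m²/K.
ΔT = −F/λ = −10.8/(-0.7) = 15.43 °C.

15.43 °C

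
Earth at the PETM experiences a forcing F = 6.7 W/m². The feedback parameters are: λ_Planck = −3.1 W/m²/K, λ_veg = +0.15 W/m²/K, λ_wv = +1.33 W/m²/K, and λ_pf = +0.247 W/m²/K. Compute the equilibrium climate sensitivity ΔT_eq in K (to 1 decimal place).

Net feedback parameter λ = (−3.1) + (+0.15) + (+1.33) + (+0.247) = -1.373 W/m²/K.
ΔT = −F/λ = −6.7/(-1.373) = 4.9 K.

4.9 K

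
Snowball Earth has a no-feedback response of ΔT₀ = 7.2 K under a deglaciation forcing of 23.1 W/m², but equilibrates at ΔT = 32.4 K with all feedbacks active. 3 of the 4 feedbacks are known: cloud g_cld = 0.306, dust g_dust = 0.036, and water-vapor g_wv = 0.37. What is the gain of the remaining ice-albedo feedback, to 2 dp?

0.07

Amplification A = ΔT/ΔT₀ = 32.4/7.2 = 4.5.
Total gain g = 1 − 1/A = 1 − 1/4.5 = 0.7778.
Known gains sum to 0.306 + 0.036 + 0.37 = 0.712.
g_ice = 0.7778 − 0.712 = 0.07.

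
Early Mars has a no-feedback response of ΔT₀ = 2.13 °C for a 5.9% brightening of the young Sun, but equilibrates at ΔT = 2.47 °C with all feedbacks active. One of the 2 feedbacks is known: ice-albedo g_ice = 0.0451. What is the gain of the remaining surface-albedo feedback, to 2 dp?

Amplification A = ΔT/ΔT₀ = 2.47/2.13 = 1.16.
Total gain g = 1 − 1/A = 1 − 1/1.16 = 0.1379.
The known gain is 0.0451.
g_alb = 0.1379 − 0.0451 = 0.09.

0.09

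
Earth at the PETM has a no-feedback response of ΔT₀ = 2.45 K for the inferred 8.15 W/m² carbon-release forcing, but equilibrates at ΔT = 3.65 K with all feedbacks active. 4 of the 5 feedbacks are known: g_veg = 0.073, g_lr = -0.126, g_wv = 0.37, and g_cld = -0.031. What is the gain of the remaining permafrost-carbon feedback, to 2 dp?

Amplification A = ΔT/ΔT₀ = 3.65/2.45 = 1.49.
Total gain g = 1 − 1/A = 1 − 1/1.49 = 0.3289.
Known gains sum to 0.073 − 0.126 + 0.37 − 0.031 = 0.286.
g_pf = 0.3289 − 0.286 = 0.04.

0.04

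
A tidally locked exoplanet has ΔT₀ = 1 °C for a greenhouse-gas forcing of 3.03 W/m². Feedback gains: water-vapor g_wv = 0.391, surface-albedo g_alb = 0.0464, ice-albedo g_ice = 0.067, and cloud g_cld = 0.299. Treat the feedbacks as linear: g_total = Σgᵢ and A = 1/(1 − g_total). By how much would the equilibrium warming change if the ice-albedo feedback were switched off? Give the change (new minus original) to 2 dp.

-1.29 °C

Original: g = 0.8034, ΔT = 1/(1−0.8034) = 5.0865 °C.
Without ice-albedo: g' = 0.7364, ΔT' = 1/(1−0.7364) = 3.7936 °C.
Change = 3.7936 − 5.0865 = -1.29 °C.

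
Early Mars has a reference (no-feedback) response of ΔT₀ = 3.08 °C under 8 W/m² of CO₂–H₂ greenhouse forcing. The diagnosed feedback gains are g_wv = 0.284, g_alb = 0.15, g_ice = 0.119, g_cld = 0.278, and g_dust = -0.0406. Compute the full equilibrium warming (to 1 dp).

14.7 °C

Total gain g = 0.284 + 0.15 + 0.119 + 0.278 − 0.0406 = 0.7904.
Amplification A = 1/(1 − 0.7904) = 4.771.
ΔT = 3.08 × 4.771 = 14.7 °C.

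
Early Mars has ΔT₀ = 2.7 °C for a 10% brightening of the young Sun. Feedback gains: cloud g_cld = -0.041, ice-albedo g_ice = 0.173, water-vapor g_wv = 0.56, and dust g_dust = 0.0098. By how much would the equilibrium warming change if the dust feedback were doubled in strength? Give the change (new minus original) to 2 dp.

0.31 °C

Original: g = 0.7018, ΔT = 2.7/(1−0.7018) = 9.0543 °C.
With doubled dust: g' = 0.7116, ΔT' = 2.7/(1−0.7116) = 9.3620 °C.
Change = 9.3620 − 9.0543 = 0.31 °C.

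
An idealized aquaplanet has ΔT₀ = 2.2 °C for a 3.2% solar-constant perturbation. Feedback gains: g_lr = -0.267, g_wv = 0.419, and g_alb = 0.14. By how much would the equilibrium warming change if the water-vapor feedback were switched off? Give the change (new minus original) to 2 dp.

-1.16 °C

Original: g = 0.292, ΔT = 2.2/(1−0.292) = 3.1073 °C.
Without water-vapor: g' = -0.127, ΔT' = 2.2/(1+0.127) = 1.9521 °C.
Change = 1.9521 − 3.1073 = -1.16 °C.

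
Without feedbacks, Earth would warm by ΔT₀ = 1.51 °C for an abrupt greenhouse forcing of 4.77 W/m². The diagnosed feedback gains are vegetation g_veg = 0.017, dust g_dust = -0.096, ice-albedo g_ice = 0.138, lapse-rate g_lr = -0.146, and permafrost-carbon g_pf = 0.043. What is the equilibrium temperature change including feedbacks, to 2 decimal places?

Total gain g = 0.017 − 0.096 + 0.138 − 0.146 + 0.043 = -0.044.
Amplification A = 1/(1 + 0.044) = 0.9579.
ΔT = 1.51 × 0.9579 = 1.45 °C.

1.45 °C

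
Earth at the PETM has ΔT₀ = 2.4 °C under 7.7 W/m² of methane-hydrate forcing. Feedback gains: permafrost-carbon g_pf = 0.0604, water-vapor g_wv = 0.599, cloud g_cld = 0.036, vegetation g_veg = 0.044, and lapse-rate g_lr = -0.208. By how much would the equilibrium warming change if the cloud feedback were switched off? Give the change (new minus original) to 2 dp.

-0.37 °C

Original: g = 0.5314, ΔT = 2.4/(1−0.5314) = 5.1216 °C.
Without cloud: g' = 0.4954, ΔT' = 2.4/(1−0.4954) = 4.7562 °C.
Change = 4.7562 − 5.1216 = -0.37 °C.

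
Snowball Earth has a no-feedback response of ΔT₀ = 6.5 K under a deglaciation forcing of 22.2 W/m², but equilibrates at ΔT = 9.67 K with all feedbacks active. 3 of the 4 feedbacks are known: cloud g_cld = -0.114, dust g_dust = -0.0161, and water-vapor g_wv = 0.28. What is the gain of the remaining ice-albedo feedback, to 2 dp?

0.18

Amplification A = ΔT/ΔT₀ = 9.67/6.5 = 1.488.
Total gain g = 1 − 1/A = 1 − 1/1.488 = 0.328.
Known gains sum to -0.114 − 0.0161 + 0.28 = 0.1499.
g_ice = 0.328 − 0.1499 = 0.18.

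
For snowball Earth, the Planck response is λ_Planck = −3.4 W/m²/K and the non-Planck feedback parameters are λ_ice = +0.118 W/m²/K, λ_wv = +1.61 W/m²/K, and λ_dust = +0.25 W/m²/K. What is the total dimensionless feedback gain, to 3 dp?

0.582

Convert to gains: g_ice = 0.118/3.4 = 0.03471; g_wv = 1.61/3.4 = 0.4735; g_dust = 0.25/3.4 = 0.07353.
Total gain g = 0.58174.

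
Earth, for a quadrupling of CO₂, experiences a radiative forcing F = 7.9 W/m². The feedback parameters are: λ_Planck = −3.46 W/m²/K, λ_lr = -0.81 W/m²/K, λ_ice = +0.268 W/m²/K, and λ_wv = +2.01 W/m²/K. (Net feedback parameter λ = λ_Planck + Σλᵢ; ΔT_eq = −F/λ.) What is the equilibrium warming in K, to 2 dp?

3.97 K

Net feedback parameter λ = (−3.46) + (-0.81) + (+0.268) + (+2.01) = -1.992 W/m²/K.
ΔT = −F/λ = −7.9/(-1.992) = 3.97 K.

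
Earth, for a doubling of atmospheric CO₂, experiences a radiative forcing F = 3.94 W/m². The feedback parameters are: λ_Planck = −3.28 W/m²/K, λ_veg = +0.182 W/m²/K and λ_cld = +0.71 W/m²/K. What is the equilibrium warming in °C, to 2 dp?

1.65 °C

Net feedback parameter λ = (−3.28) + (+0.182) + (+0.71) = -2.388 W/m²/K.
ΔT = −F/λ = −3.94/(-2.388) = 1.65 °C.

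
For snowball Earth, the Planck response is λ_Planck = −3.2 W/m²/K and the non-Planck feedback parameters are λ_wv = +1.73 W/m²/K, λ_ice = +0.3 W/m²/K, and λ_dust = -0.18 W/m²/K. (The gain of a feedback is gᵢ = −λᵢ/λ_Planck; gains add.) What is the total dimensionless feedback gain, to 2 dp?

0.58

Convert to gains: g_wv = 1.73/3.2 = 0.5406; g_ice = 0.3/3.2 = 0.09375; g_dust = -0.18/3.2 = -0.05625.
Total gain g = 0.5781.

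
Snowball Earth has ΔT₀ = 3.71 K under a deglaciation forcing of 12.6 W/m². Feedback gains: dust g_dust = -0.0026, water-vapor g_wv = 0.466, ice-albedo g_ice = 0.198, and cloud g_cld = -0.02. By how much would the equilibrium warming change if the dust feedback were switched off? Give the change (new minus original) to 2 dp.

0.08 K

Original: g = 0.6414, ΔT = 3.71/(1−0.6414) = 10.3458 K.
Without dust: g' = 0.644, ΔT' = 3.71/(1−0.644) = 10.4213 K.
Change = 10.4213 − 10.3458 = 0.08 K.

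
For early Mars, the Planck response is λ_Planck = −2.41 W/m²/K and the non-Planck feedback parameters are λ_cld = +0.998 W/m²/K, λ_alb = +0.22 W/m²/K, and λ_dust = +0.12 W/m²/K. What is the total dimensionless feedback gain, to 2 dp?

0.56

Convert to gains: g_cld = 0.998/2.41 = 0.4141; g_alb = 0.22/2.41 = 0.09129; g_dust = 0.12/2.41 = 0.04979.
Total gain g = 0.55518.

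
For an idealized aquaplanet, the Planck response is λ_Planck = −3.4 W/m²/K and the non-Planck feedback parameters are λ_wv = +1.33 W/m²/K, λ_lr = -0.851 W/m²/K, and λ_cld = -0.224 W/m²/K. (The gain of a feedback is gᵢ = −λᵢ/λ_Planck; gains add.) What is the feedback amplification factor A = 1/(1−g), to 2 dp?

1.08

Convert to gains: g_wv = 1.33/3.4 = 0.3912; g_lr = -0.851/3.4 = -0.2503; g_cld = -0.224/3.4 = -0.06588.
Total gain g = 0.07502.
A = 1/(1 − 0.07502) = 1.08.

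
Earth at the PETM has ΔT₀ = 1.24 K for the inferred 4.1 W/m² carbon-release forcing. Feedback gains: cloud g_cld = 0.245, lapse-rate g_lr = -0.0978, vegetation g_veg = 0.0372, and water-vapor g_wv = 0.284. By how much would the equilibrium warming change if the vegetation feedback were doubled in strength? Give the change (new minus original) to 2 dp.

0.18 K

Original: g = 0.4684, ΔT = 1.24/(1−0.4684) = 2.3326 K.
With doubled vegetation: g' = 0.5056, ΔT' = 1.24/(1−0.5056) = 2.5081 K.
Change = 2.5081 − 2.3326 = 0.18 K.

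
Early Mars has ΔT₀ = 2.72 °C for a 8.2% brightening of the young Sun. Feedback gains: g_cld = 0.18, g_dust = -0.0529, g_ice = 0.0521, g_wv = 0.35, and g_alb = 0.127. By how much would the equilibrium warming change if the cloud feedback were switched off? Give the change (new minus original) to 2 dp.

Original: g = 0.6562, ΔT = 2.72/(1−0.6562) = 7.9116 °C.
Without cloud: g' = 0.4762, ΔT' = 2.72/(1−0.4762) = 5.1928 °C.
Change = 5.1928 − 7.9116 = -2.72 °C.

-2.72 °C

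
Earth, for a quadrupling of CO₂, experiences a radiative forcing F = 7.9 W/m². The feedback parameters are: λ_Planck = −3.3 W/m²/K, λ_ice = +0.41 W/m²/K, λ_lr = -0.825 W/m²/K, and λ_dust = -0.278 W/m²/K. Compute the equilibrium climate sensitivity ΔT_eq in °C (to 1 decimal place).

2.0 °C

Net feedback parameter λ = (−3.3) + (+0.41) + (-0.825) + (-0.278) = -3.993 W/m²/K.
ΔT = −F/λ = −7.9/(-3.993) = 2.0 °C.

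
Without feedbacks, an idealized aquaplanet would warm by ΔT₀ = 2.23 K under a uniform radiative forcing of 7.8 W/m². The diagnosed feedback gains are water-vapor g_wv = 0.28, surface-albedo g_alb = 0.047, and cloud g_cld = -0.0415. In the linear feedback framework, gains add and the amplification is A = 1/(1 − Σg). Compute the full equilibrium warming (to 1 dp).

Total gain g = 0.28 + 0.047 − 0.0415 = 0.2855.
Amplification A = 1/(1 − 0.2855) = 1.4.
ΔT = 2.23 × 1.4 = 3.1 K.

3.1 K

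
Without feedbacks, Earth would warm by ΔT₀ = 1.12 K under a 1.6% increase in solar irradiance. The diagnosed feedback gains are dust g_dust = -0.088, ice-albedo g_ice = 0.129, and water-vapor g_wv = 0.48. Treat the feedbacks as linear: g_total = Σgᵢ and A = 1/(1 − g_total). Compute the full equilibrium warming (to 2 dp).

Total gain g = -0.088 + 0.129 + 0.48 = 0.521.
Amplification A = 1/(1 − 0.521) = 2.088.
ΔT = 1.12 × 2.088 = 2.34 K.

2.34 K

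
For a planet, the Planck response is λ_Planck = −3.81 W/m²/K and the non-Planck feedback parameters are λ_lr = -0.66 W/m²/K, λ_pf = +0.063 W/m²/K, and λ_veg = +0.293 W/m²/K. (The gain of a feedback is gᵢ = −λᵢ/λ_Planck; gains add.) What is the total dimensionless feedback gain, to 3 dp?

Convert to gains: g_lr = -0.66/3.81 = -0.1732; g_pf = 0.063/3.81 = 0.01654; g_veg = 0.293/3.81 = 0.0769.
Total gain g = -0.07976.

-0.080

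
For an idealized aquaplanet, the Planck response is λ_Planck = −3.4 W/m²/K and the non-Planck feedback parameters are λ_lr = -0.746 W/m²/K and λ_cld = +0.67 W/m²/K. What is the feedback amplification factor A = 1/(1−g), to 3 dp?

Convert to gains: g_lr = -0.746/3.4 = -0.2194; g_cld = 0.67/3.4 = 0.1971.
Total gain g = -0.0223.
A = 1/(1 + 0.0223) = 0.978.

0.978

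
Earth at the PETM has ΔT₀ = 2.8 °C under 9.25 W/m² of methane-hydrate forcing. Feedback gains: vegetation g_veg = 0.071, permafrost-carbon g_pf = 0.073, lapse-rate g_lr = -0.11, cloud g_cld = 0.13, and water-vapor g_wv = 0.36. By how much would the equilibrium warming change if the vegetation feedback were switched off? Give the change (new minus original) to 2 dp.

Original: g = 0.524, ΔT = 2.8/(1−0.524) = 5.8824 °C.
Without vegetation: g' = 0.453, ΔT' = 2.8/(1−0.453) = 5.1188 °C.
Change = 5.1188 − 5.8824 = -0.76 °C.

-0.76 °C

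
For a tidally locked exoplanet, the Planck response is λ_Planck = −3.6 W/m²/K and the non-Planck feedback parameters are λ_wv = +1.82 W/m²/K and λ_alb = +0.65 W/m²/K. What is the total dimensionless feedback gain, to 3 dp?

0.686

Convert to gains: g_wv = 1.82/3.6 = 0.5056; g_alb = 0.65/3.6 = 0.1806.
Total gain g = 0.6862.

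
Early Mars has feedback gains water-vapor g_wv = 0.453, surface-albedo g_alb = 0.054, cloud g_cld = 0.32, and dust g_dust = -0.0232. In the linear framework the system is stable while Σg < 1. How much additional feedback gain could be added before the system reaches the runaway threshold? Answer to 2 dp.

Current total gain = 0.453 + 0.054 + 0.32 − 0.0232 = 0.8038.
Margin to runaway = 1 − 0.8038 = 0.20.

0.20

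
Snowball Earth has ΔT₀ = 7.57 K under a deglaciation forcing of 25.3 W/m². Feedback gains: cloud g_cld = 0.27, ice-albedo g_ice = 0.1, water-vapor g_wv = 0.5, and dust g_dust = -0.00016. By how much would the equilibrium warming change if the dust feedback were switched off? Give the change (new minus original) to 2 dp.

0.07 K

Original: g = 0.86984, ΔT = 7.57/(1−0.86984) = 58.1592 K.
Without dust: g' = 0.87, ΔT' = 7.57/(1−0.87) = 58.2308 K.
Change = 58.2308 − 58.1592 = 0.07 K.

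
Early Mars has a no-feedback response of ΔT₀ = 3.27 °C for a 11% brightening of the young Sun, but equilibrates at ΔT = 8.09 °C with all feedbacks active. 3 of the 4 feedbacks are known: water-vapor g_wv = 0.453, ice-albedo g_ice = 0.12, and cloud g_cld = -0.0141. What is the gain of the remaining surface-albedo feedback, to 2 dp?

0.04

Amplification A = ΔT/ΔT₀ = 8.09/3.27 = 2.474.
Total gain g = 1 − 1/A = 1 − 1/2.474 = 0.5958.
Known gains sum to 0.453 + 0.12 − 0.0141 = 0.5589.
g_alb = 0.5958 − 0.5589 = 0.04.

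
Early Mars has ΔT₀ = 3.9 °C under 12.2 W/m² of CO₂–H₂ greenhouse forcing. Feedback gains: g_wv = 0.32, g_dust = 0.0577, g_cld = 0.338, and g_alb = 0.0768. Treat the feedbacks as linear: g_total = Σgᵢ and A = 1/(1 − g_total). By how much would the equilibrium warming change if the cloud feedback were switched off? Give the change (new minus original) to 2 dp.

-11.65 °C

Original: g = 0.7925, ΔT = 3.9/(1−0.7925) = 18.7952 °C.
Without cloud: g' = 0.4545, ΔT' = 3.9/(1−0.4545) = 7.1494 °C.
Change = 7.1494 − 18.7952 = -11.65 °C.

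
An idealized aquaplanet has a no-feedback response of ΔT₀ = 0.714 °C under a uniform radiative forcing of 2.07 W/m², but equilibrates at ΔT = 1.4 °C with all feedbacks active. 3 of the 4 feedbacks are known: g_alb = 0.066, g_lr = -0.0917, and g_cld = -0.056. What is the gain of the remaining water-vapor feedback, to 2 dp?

0.57

Amplification A = ΔT/ΔT₀ = 1.4/0.714 = 1.961.
Total gain g = 1 − 1/A = 1 − 1/1.961 = 0.4901.
Known gains sum to 0.066 − 0.0917 − 0.056 = -0.0817.
g_wv = 0.4901 + 0.0817 = 0.57.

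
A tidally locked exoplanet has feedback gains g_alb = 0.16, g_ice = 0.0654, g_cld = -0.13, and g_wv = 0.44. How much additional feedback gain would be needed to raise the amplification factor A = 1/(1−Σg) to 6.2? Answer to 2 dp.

0.30

Current total gain = 0.5354.
Target gain for A = 6.2: g* = 1 − 1/6.2 = 0.8387.
Additional gain needed = 0.8387 − 0.5354 = 0.30.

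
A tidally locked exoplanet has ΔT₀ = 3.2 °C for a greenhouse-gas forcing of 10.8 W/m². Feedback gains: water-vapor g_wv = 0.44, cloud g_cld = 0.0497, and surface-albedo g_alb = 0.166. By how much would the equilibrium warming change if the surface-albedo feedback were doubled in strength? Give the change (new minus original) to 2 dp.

8.65 °C

Original: g = 0.6557, ΔT = 3.2/(1−0.6557) = 9.2942 °C.
With doubled surface-albedo: g' = 0.8217, ΔT' = 3.2/(1−0.8217) = 17.9473 °C.
Change = 17.9473 − 9.2942 = 8.65 °C.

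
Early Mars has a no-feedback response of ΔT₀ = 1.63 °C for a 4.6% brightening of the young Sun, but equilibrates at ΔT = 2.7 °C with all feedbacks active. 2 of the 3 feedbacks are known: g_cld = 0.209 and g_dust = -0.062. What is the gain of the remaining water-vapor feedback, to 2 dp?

Amplification A = ΔT/ΔT₀ = 2.7/1.63 = 1.656.
Total gain g = 1 − 1/A = 1 − 1/1.656 = 0.3961.
Known gains sum to 0.209 − 0.062 = 0.147.
g_wv = 0.3961 − 0.147 = 0.25.

0.25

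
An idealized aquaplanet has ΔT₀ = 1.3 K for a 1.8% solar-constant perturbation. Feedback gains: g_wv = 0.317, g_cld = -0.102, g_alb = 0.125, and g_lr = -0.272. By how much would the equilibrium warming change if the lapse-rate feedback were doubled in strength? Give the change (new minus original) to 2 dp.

-0.32 K

Original: g = 0.068, ΔT = 1.3/(1−0.068) = 1.3948 K.
With doubled lapse-rate: g' = -0.204, ΔT' = 1.3/(1+0.204) = 1.0797 K.
Change = 1.0797 − 1.3948 = -0.32 K.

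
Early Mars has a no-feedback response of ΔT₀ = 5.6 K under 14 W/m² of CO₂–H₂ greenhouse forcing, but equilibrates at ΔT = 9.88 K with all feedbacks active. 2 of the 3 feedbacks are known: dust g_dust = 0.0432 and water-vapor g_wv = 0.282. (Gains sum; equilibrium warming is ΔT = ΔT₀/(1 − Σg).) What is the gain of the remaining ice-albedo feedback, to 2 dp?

0.11

Amplification A = ΔT/ΔT₀ = 9.88/5.6 = 1.764.
Total gain g = 1 − 1/A = 1 − 1/1.764 = 0.4331.
Known gains sum to 0.0432 + 0.282 = 0.3252.
g_ice = 0.4331 − 0.3252 = 0.11.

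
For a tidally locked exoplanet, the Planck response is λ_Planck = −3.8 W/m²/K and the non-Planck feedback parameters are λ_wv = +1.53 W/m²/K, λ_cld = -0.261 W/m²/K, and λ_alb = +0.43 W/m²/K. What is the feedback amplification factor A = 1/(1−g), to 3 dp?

1.809

Convert to gains: g_wv = 1.53/3.8 = 0.4026; g_cld = -0.261/3.8 = -0.06868; g_alb = 0.43/3.8 = 0.1132.
Total gain g = 0.44712.
A = 1/(1 − 0.44712) = 1.809.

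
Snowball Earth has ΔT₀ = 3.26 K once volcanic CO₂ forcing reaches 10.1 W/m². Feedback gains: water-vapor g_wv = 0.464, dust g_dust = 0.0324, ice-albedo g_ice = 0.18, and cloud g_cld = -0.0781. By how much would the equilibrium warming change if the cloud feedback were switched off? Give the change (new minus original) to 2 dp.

1.96 K

Original: g = 0.5983, ΔT = 3.26/(1−0.5983) = 8.1155 K.
Without cloud: g' = 0.6764, ΔT' = 3.26/(1−0.6764) = 10.0742 K.
Change = 10.0742 − 8.1155 = 1.96 K.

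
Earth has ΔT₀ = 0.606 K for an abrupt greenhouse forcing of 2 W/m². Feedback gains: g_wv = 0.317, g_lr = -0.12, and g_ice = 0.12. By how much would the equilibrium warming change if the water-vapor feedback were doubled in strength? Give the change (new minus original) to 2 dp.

0.77 K

Original: g = 0.317, ΔT = 0.606/(1−0.317) = 0.8873 K.
With doubled water-vapor: g' = 0.634, ΔT' = 0.606/(1−0.634) = 1.6557 K.
Change = 1.6557 − 0.8873 = 0.77 K.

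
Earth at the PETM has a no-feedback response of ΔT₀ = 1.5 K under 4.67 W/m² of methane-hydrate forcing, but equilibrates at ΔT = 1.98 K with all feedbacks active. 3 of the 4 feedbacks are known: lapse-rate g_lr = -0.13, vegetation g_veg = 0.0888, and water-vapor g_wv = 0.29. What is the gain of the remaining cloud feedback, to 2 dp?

Amplification A = ΔT/ΔT₀ = 1.98/1.5 = 1.32.
Total gain g = 1 − 1/A = 1 − 1/1.32 = 0.2424.
Known gains sum to -0.13 + 0.0888 + 0.29 = 0.2488.
g_cld = 0.2424 − 0.2488 = -0.01.

-0.01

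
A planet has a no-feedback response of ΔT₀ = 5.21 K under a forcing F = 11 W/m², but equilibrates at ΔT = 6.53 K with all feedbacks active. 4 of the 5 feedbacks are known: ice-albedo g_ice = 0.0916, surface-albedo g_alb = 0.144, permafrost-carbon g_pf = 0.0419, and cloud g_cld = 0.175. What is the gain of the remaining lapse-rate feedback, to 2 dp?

-0.25

Amplification A = ΔT/ΔT₀ = 6.53/5.21 = 1.253.
Total gain g = 1 − 1/A = 1 − 1/1.253 = 0.2019.
Known gains sum to 0.0916 + 0.144 + 0.0419 + 0.175 = 0.4525.
g_lr = 0.2019 − 0.4525 = -0.25.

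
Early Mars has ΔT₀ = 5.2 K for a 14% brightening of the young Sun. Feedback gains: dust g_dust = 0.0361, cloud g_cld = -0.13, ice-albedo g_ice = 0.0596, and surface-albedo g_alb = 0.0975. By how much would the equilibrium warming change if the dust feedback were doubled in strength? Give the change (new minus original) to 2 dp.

Original: g = 0.0632, ΔT = 5.2/(1−0.0632) = 5.5508 K.
With doubled dust: g' = 0.0993, ΔT' = 5.2/(1−0.0993) = 5.7733 K.
Change = 5.7733 − 5.5508 = 0.22 K.

0.22 K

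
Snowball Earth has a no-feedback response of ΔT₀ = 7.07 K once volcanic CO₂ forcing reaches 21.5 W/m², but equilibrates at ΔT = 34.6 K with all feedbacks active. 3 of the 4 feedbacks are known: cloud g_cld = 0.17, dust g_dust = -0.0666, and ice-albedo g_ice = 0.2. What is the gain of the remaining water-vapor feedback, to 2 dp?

Amplification A = ΔT/ΔT₀ = 34.6/7.07 = 4.894.
Total gain g = 1 − 1/A = 1 − 1/4.894 = 0.7957.
Known gains sum to 0.17 − 0.0666 + 0.2 = 0.3034.
g_wv = 0.7957 − 0.3034 = 0.49.

0.49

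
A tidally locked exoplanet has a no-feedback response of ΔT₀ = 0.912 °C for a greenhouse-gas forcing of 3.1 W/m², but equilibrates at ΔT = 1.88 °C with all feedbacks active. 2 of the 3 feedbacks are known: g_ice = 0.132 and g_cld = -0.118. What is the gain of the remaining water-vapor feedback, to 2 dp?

Amplification A = ΔT/ΔT₀ = 1.88/0.912 = 2.061.
Total gain g = 1 − 1/A = 1 − 1/2.061 = 0.5148.
Known gains sum to 0.132 − 0.118 = 0.014.
g_wv = 0.5148 − 0.014 = 0.50.

0.50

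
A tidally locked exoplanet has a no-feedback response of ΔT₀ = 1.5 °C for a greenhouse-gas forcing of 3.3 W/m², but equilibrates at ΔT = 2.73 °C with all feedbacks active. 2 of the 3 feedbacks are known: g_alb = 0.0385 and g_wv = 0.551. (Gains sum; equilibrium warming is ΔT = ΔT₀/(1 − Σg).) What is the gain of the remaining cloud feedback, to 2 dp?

-0.14

Amplification A = ΔT/ΔT₀ = 2.73/1.5 = 1.82.
Total gain g = 1 − 1/A = 1 − 1/1.82 = 0.4505.
Known gains sum to 0.0385 + 0.551 = 0.5895.
g_cld = 0.4505 − 0.5895 = -0.14.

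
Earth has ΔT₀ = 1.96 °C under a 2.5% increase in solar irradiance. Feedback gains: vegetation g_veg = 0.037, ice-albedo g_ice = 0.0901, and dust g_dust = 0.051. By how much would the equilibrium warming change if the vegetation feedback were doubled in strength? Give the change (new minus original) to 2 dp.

0.11 °C

Original: g = 0.1781, ΔT = 1.96/(1−0.1781) = 2.3847 °C.
With doubled vegetation: g' = 0.2151, ΔT' = 1.96/(1−0.2151) = 2.4971 °C.
Change = 2.4971 − 2.3847 = 0.11 °C.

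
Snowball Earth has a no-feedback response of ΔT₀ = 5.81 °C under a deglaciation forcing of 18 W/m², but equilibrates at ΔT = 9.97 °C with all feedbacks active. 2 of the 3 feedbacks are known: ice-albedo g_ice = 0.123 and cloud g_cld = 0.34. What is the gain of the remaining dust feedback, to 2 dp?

Amplification A = ΔT/ΔT₀ = 9.97/5.81 = 1.716.
Total gain g = 1 − 1/A = 1 − 1/1.716 = 0.4172.
Known gains sum to 0.123 + 0.34 = 0.463.
g_dust = 0.4172 − 0.463 = -0.05.

-0.05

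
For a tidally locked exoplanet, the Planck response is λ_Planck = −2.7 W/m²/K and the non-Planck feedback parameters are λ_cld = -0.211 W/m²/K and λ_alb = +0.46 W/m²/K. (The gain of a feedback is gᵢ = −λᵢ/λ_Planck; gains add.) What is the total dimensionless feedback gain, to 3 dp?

0.092

Convert to gains: g_cld = -0.211/2.7 = -0.07815; g_alb = 0.46/2.7 = 0.1704.
Total gain g = 0.09225.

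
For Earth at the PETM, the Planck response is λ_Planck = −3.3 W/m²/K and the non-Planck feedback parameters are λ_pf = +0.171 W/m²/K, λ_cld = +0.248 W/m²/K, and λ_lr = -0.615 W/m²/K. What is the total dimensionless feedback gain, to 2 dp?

Convert to gains: g_pf = 0.171/3.3 = 0.05182; g_cld = 0.248/3.3 = 0.07515; g_lr = -0.615/3.3 = -0.1864.
Total gain g = -0.05943.

-0.06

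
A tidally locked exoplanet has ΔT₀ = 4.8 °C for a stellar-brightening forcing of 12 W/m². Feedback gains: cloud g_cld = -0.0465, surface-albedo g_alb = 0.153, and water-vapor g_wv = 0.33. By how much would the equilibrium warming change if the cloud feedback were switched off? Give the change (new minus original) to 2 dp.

Original: g = 0.4365, ΔT = 4.8/(1−0.4365) = 8.5182 °C.
Without cloud: g' = 0.483, ΔT' = 4.8/(1−0.483) = 9.2843 °C.
Change = 9.2843 − 8.5182 = 0.77 °C.

0.77 °C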